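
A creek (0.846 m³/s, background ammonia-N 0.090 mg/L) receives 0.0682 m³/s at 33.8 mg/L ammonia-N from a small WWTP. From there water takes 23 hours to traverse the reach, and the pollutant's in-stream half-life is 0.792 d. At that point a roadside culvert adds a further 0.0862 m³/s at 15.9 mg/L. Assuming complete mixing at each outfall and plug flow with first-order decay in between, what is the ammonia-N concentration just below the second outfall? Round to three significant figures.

Conservation of mass: C = (0.8460·0.09000 + 0.06820·33.80) / 0.9142 = 2.381/0.9142 = 2.605 mg/L; combined flow 0.9142 m³/s.
Half-life 0.792 d → k = ln 2 / 0.792 = 0.8752 d⁻¹.
After decay, C = 2.605 × e^(−kt) = 2.605 × 0.4323 = 1.126 mg/L.
At the second outfall, C = (0.9142·1.126 + 0.08620·15.90) / (0.9142 + 0.08620) = 2.399 mg/L.

2.40 mg/L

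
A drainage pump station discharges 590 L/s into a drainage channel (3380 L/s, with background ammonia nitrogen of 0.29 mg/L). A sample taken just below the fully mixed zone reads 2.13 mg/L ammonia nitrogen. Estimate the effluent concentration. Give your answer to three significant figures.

Mass balance: 3380·0.2900 + 590.0·Cₑ = 3970·2.130
→ Cₑ = (3970·2.130 − 3380·0.2900) / 590.0 = 12.67 mg/L.

12.7 mg/L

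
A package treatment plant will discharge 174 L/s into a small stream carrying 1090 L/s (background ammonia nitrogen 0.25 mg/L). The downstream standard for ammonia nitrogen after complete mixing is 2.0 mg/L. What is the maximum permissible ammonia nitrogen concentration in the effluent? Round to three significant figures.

13.0 mg/L

At the limit, (Qr·Cr + Qe·Cₑ)/(Qr + Qe) = 2.0:
Cₑ = (1264·2.0 − 1090·0.2500) / 174.0 = 12.96 mg/L.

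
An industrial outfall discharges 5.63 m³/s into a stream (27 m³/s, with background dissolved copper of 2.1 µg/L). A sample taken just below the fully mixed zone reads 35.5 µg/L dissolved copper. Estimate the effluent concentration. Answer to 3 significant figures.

Mass balance: 27.00·2.100 + 5.630·Cₑ = 32.63·35.50
→ Cₑ = (32.63·35.50 − 27.00·2.100) / 5.630 = 195.7 µg/L.

196 µg/L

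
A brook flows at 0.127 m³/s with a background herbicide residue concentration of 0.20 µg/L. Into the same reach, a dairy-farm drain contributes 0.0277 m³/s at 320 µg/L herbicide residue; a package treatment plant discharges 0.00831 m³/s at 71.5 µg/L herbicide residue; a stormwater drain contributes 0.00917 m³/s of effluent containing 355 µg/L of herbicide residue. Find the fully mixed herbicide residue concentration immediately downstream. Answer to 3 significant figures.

74.0 µg/L

Flow-weighted average: C = (0.1270·0.2000 + 0.02770·320.0 + 0.008310·71.50 + 0.009170·355.0) / 0.1722 = 12.74/0.1722 = 73.99 µg/L.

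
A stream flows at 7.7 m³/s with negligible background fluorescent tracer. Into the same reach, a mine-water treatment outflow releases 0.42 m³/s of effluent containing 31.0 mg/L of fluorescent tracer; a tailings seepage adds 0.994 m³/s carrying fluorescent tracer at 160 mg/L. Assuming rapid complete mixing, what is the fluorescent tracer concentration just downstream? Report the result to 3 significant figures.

18.9 mg/L

Conservation of mass: C = (7.700·0 + 0.4200·31.00 + 0.9940·160.0) / 9.114 = 172.1/9.114 = 18.88 mg/L.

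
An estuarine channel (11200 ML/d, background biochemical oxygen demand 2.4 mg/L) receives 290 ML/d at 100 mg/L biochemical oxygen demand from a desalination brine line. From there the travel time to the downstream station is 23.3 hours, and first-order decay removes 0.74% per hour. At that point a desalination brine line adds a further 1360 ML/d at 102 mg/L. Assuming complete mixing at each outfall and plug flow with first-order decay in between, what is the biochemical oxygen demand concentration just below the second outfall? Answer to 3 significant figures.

Conservation of mass: C = (11200·2.400 + 290.0·100.0) / 11490 = 55880/11490 = 4.863 mg/L; combined flow 11490 ML/d.
0.74%/h lost → k = −ln(1 − 0.0074) = 0.007428 h⁻¹.
First-order decay: C = 4.863·exp(−k·t) = 4.863·0.8411 = 4.091 mg/L.
Second outfall: C = (11490·4.091 + 1360·102.0)/12850 = 14.45 mg/L.

14.5 mg/L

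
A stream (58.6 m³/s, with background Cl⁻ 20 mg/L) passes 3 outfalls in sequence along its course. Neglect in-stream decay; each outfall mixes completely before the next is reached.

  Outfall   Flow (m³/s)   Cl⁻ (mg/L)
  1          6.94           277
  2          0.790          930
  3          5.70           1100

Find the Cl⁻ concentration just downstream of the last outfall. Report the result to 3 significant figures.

Below outfall 1: Q → 65.54 m³/s, C = (58.60·20.00 + 6.940·277.0)/65.54 = 47.21 mg/L.
Below outfall 2: Q → 66.33 m³/s, C = (65.54·47.21 + 0.7900·930.0)/66.33 = 57.73 mg/L.
Below outfall 3: Q → 72.03 m³/s, C = (66.33·57.73 + 5.700·1100)/72.03 = 140.2 mg/L.

140 mg/L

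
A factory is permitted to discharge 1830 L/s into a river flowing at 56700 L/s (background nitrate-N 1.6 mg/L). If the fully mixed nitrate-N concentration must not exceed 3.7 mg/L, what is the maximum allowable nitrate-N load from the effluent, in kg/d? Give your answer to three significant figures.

Mass balance at the limit: 56700·1.600 + 1830·Cₑ = 58530·3.7 → Cₑ = 68.77 mg/L.
1830 L/s = 1.830 m³/s. Load = 1.830 m³/s × 68.77 g/m³ × 86 400 s/d = 10870 kg/d.

10900 kg/d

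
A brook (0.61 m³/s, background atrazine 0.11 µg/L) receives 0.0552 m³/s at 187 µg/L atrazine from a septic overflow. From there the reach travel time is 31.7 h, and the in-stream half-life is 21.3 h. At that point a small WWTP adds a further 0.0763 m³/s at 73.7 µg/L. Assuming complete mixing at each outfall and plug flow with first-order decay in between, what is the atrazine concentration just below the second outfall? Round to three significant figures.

Mass balance: C = (0.6100·0.1100 + 0.05520·187.0) / 0.6652 = 10.39/0.6652 = 15.62 µg/L; combined flow 0.6652 m³/s.
Half-life 21.3 h → k = ln 2 / 21.3 = 0.03254 h⁻¹ = 0.7810 d⁻¹.
After decay, C = 15.62 × e^(−kt) = 15.62 × 0.3564 = 5.567 µg/L.
Second outfall: C = (0.6652·5.567 + 0.07630·73.70)/0.7415 = 12.58 µg/L.

12.6 µg/L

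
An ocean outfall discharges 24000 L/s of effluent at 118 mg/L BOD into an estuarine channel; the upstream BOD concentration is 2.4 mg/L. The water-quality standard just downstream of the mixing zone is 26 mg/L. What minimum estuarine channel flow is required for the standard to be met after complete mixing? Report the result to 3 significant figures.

93600 L/s

Set C_mix = 26: (Q·2.400 + 24000·118.0) / (Q + 24000) = 26
→ Q = 24000·(118.0 − 26)/(26 − 2.400) = 93560 L/s.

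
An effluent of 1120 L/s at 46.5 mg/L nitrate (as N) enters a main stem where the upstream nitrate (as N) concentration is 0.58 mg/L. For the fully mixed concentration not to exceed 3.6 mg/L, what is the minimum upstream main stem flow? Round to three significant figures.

15900 L/s

Set C_mix = 3.6: (Q·0.5800 + 1120·46.50) / (Q + 1120) = 3.6
→ Q = 1120·(46.50 − 3.6)/(3.6 − 0.5800) = 15910 L/s.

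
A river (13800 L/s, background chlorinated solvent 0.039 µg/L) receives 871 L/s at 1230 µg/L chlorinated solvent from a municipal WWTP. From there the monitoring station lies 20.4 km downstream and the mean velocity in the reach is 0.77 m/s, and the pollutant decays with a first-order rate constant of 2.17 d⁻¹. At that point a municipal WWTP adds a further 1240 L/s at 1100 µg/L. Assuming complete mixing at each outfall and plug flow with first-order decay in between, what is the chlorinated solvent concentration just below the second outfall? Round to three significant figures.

Flow-weighted average: C = (13800·0.03900 + 871.0·1230) / 14670 = 1072000/14670 = 73.06 µg/L; combined flow 14670 L/s.
Travel time t = 20.4·1000 / 0.77 = 26490 s = 7.359 h.
Decay over the reach: 73.06·exp(−kt) = 73.06·0.5141 = 37.56 µg/L.
At the second outfall, C = (14670·37.56 + 1240·1100) / (14670 + 1240) = 120.4 µg/L.

120 µg/L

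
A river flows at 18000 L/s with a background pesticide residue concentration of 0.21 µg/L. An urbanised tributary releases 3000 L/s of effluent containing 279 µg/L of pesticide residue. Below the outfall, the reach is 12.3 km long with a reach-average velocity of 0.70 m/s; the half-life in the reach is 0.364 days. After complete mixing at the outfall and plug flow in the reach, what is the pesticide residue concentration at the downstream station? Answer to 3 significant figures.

27.2 µg/L

Mass balance: C = (18000·0.2100 + 3000·279.0) / 21000 = 840800/21000 = 40.04 µg/L.
Travel time t = 12.3·1000 / 0.70 = 17570 s = 4.881 h.
Half-life 0.364 d → k = ln 2 / 0.364 = 1.904 d⁻¹.
First-order decay: C = 40.04·exp(−k·t) = 40.04·0.6789 = 27.18 µg/L.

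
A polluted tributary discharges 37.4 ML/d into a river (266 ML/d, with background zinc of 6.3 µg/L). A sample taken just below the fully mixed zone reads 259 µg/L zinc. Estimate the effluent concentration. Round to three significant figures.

Mass balance: 266.0·6.300 + 37.40·Cₑ = 303.4·259.0
→ Cₑ = (303.4·259.0 − 266.0·6.300) / 37.40 = 2056 µg/L.

2060 µg/L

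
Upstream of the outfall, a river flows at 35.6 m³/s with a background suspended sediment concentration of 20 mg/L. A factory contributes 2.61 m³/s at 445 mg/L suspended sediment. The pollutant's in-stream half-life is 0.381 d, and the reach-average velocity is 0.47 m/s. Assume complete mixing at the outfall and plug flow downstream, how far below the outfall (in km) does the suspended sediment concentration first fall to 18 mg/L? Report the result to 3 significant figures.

Mass balance: C = (35.60·20.00 + 2.610·445.0) / 38.21 = 1873/38.21 = 49.03 mg/L.
Half-life 0.381 d → k = ln 2 / 0.381 = 1.819 d⁻¹.
Set 49.03·exp(−k·t) = 18 → t = ln(49.03/18)/k = 47590 s = 13.22 h.
Distance = v·t = 0.47·47590 = 22370 m = 22.37 km.

22.4 km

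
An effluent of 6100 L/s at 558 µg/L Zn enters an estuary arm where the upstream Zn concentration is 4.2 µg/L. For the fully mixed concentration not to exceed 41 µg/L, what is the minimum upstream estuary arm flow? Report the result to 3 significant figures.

85700 L/s

Set C_mix = 41: (Q·4.200 + 6100·558.0) / (Q + 6100) = 41
→ Q = 6100·(558.0 − 41)/(41 − 4.200) = 85700 L/s.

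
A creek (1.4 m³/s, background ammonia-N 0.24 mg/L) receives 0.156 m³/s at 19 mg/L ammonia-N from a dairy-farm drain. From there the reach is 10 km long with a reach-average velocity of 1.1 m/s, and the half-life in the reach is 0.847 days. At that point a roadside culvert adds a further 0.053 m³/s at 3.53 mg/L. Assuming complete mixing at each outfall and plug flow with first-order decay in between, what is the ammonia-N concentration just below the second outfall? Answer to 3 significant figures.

2.00 mg/L

Conservation of mass: C = (1.400·0.2400 + 0.1560·19.00) / 1.556 = 3.300/1.556 = 2.121 mg/L; combined flow 1.556 m³/s.
Travel time t = 10·1000 / 1.1 = 9091 s = 2.525 h.
Half-life 0.847 d → k = ln 2 / 0.847 = 0.8184 d⁻¹.
Applying C = C₀e^(−kt): 2.121 × 0.9175 = 1.946 mg/L.
Second outfall: C = (1.556·1.946 + 0.05300·3.530)/1.609 = 1.998 mg/L.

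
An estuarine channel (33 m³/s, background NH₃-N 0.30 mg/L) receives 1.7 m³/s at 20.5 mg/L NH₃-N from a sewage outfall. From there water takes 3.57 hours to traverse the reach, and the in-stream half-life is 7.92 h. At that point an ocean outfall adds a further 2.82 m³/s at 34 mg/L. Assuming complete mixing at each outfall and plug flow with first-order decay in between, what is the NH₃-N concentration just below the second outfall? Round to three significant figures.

After mixing, C = (33.00·0.3000 + 1.700·20.50) / 34.70 = 44.75/34.70 = 1.290 mg/L; combined flow 34.70 m³/s.
Half-life 7.92 h → k = ln 2 / 7.92 = 0.08752 h⁻¹ = 2.100 d⁻¹.
Decay over the reach: 1.290·exp(−kt) = 1.290·0.7317 = 0.9436 mg/L.
At the second outfall, C = (34.70·0.9436 + 2.820·34.00) / (34.70 + 2.820) = 3.428 mg/L.

3.43 mg/L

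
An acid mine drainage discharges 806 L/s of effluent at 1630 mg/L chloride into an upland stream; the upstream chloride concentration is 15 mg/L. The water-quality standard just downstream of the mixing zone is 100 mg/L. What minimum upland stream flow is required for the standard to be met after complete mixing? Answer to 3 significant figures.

14500 L/s

Set C_mix = 100: (Q·15.00 + 806.0·1630) / (Q + 806.0) = 100
→ Q = 806.0·(1630 − 100)/(100 − 15.00) = 14510 L/s.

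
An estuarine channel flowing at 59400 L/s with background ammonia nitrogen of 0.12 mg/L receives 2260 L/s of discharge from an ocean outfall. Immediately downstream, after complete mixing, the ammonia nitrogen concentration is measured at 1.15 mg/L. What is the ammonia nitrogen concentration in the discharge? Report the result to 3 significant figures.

28.2 mg/L

Mass balance: 59400·0.1200 + 2260·Cₑ = 61660·1.150
→ Cₑ = (61660·1.150 − 59400·0.1200) / 2260 = 28.22 mg/L.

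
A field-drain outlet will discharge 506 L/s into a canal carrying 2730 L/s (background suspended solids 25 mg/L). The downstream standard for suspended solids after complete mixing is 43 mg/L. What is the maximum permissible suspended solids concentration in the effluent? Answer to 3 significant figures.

At the limit, (Qr·Cr + Qe·Cₑ)/(Qr + Qe) = 43:
Cₑ = (3236·43 − 2730·25.00) / 506.0 = 140.1 mg/L.

140 mg/L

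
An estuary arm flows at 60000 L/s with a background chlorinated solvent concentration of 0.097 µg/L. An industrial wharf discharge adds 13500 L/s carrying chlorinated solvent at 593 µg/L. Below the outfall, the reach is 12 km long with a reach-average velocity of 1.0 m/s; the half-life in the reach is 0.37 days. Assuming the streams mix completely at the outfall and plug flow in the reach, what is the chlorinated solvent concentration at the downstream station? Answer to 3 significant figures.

84.0 µg/L

After mixing, C = (60000·0.09700 + 13500·593.0) / 73500 = 8011000/73500 = 109.0 µg/L.
Travel time t = 12·1000 / 1.0 = 12000 s = 3.333 h.
Half-life 0.37 d → k = ln 2 / 0.37 = 1.873 d⁻¹.
After decay, C = 109.0 × e^(−kt) = 109.0 × 0.7709 = 84.03 µg/L.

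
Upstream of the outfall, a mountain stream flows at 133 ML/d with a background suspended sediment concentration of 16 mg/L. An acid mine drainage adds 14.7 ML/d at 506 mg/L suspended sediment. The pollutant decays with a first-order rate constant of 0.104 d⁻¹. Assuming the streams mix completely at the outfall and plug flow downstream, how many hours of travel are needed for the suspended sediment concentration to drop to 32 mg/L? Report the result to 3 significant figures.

Mixed concentration C = ΣQC/ΣQ = (133.0·16.00 + 14.70·506.0) / 147.7 = 9566/147.7 = 64.77 mg/L.
64.77·exp(−k·t) = 32 → t = ln(64.77/32)/k = 585800 s = 162.7 h.

163 h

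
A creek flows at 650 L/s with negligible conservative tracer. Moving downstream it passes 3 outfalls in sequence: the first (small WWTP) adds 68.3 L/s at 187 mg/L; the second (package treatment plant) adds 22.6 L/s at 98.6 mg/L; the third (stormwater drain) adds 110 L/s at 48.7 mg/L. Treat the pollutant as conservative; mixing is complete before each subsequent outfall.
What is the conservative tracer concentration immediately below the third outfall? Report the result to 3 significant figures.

Outfall 1: combined Q = 718.3 L/s; C = (650.0·0 + 68.30·187.0)/718.3 = 17.78 mg/L.
Outfall 2: combined Q = 740.9 L/s; C = (718.3·17.78 + 22.60·98.60)/740.9 = 20.25 mg/L.
Outfall 3: combined Q = 850.9 L/s; C = (740.9·20.25 + 110.0·48.70)/850.9 = 23.92 mg/L.

23.9 mg/L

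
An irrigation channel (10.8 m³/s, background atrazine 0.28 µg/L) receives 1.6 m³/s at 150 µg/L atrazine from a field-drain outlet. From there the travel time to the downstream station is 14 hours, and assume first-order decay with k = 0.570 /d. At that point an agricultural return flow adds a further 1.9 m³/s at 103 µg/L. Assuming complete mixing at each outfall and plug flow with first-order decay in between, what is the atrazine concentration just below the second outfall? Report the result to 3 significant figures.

25.9 µg/L

Mixed concentration C = ΣQC/ΣQ = (10.80·0.2800 + 1.600·150.0) / 12.40 = 243.0/12.40 = 19.60 µg/L; combined flow 12.40 m³/s.
First-order decay: C = 19.60·exp(−k·t) = 19.60·0.7171 = 14.05 µg/L.
At the second outfall, C = (12.40·14.05 + 1.900·103.0) / (12.40 + 1.900) = 25.87 µg/L.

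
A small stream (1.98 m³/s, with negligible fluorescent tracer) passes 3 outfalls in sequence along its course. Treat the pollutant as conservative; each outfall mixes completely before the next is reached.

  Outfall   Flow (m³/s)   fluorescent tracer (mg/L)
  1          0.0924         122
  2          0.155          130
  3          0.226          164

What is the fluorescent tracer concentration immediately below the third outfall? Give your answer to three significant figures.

27.9 mg/L

Below outfall 1: Q → 2.072 m³/s, C = (1.980·0 + 0.09240·122.0)/2.072 = 5.439 mg/L.
Below outfall 2: Q → 2.227 m³/s, C = (2.072·5.439 + 0.1550·130.0)/2.227 = 14.11 mg/L.
Below outfall 3: Q → 2.453 m³/s, C = (2.227·14.11 + 0.2260·164.0)/2.453 = 27.92 mg/L.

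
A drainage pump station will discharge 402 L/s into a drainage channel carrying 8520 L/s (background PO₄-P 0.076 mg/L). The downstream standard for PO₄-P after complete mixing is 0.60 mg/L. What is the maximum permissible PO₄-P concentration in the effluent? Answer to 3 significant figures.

At the limit, (Qr·Cr + Qe·Cₑ)/(Qr + Qe) = 0.60:
Cₑ = (8922·0.60 − 8520·0.07600) / 402.0 = 11.71 mg/L.

11.7 mg/L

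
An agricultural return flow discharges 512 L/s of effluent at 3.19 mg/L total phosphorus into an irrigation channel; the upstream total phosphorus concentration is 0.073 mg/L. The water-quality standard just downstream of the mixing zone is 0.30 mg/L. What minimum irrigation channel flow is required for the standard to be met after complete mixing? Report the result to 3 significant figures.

6520 L/s

Set C_mix = 0.30: (Q·0.07300 + 512.0·3.190) / (Q + 512.0) = 0.30
→ Q = 512.0·(3.190 − 0.30)/(0.30 − 0.07300) = 6518 L/s.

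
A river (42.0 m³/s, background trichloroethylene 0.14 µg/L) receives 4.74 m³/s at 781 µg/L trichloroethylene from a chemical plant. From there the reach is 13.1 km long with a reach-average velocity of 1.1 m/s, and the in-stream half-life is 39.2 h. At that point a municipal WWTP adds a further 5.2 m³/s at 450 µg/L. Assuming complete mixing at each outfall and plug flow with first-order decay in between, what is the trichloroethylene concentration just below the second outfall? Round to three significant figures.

112 µg/L

Mass balance: C = (42.00·0.1400 + 4.740·781.0) / 46.74 = 3708/46.74 = 79.33 µg/L; combined flow 46.74 m³/s.
Travel time t = 13.1·1000 / 1.1 = 11910 s = 3.308 h.
Half-life 39.2 h → k = ln 2 / 39.2 = 0.01768 h⁻¹ = 0.4244 d⁻¹.
Decay over the reach: 79.33·exp(−kt) = 79.33·0.9432 = 74.82 µg/L.
At the second outfall, C = (46.74·74.82 + 5.200·450.0) / (46.74 + 5.200) = 112.4 µg/L.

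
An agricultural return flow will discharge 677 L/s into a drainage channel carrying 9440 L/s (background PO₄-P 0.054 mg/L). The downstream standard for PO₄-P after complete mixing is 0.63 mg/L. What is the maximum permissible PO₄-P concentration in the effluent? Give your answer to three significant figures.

At the limit, (Qr·Cr + Qe·Cₑ)/(Qr + Qe) = 0.63:
Cₑ = (10120·0.63 − 9440·0.05400) / 677.0 = 8.662 mg/L.

8.66 mg/L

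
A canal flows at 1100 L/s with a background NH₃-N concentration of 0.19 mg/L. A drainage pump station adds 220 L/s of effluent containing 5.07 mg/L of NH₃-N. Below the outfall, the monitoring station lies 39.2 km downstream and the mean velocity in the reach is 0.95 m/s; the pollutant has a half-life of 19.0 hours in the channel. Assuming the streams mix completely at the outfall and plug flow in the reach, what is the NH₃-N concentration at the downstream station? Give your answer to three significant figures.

Flow-weighted average: C = (1100·0.1900 + 220.0·5.070) / 1320 = 1324/1320 = 1.003 mg/L.
Travel time t = 39.2·1000 / 0.95 = 41260 s = 11.46 h.
Half-life 19.0 h → k = ln 2 / 19.0 = 0.03648 h⁻¹ = 0.8756 d⁻¹.
Decay over the reach: 1.003·exp(−kt) = 1.003·0.6583 = 0.6605 mg/L.

0.660 mg/L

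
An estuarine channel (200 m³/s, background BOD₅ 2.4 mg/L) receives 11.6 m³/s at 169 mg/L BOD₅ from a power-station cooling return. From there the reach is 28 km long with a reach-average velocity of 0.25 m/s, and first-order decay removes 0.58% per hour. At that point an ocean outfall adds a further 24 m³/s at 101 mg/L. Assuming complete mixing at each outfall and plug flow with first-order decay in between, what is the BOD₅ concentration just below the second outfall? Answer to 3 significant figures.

Conservation of mass: C = (200.0·2.400 + 11.60·169.0) / 211.6 = 2440/211.6 = 11.53 mg/L; combined flow 211.6 m³/s.
Travel time t = 28·1000 / 0.25 = 112000 s = 31.11 h.
0.58%/h lost → k = −ln(1 − 0.0058) = 0.005817 h⁻¹.
Applying C = C₀e^(−kt): 11.53 × 0.8345 = 9.624 mg/L.
Second outfall: C = (211.6·9.624 + 24.00·101.0)/235.6 = 18.93 mg/L.

18.9 mg/L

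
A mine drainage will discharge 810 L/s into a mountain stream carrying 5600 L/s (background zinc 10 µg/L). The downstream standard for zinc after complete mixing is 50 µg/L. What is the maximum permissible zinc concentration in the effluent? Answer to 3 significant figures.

At the limit, (Qr·Cr + Qe·Cₑ)/(Qr + Qe) = 50:
Cₑ = (6410·50 − 5600·10.00) / 810.0 = 326.5 µg/L.

327 µg/L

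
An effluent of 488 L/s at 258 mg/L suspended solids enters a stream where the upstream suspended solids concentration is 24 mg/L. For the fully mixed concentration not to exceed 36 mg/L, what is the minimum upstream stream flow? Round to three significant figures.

Set C_mix = 36: (Q·24.00 + 488.0·258.0) / (Q + 488.0) = 36
→ Q = 488.0·(258.0 − 36)/(36 − 24.00) = 9028 L/s.

9030 L/s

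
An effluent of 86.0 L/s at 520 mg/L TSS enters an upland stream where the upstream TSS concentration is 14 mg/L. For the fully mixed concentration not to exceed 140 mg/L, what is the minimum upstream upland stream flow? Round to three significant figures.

259 L/s

Set C_mix = 140: (Q·14.00 + 86.00·520.0) / (Q + 86.00) = 140
→ Q = 86.00·(520.0 − 140)/(140 − 14.00) = 259.4 L/s.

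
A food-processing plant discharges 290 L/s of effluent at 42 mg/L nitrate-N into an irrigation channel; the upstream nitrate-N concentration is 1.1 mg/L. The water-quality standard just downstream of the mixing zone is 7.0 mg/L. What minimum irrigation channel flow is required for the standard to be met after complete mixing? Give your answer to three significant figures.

1720 L/s

Set C_mix = 7.0: (Q·1.100 + 290.0·42.00) / (Q + 290.0) = 7.0
→ Q = 290.0·(42.00 − 7.0)/(7.0 − 1.100) = 1720 L/s.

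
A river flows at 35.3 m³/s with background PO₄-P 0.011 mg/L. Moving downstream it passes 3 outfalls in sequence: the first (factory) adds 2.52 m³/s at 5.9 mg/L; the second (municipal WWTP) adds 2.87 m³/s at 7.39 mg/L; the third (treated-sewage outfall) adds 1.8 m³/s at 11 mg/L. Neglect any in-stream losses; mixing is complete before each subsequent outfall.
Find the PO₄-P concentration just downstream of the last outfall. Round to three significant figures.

Below outfall 1: Q → 37.82 m³/s, C = (35.30·0.01100 + 2.520·5.900)/37.82 = 0.4034 mg/L.
Below outfall 2: Q → 40.69 m³/s, C = (37.82·0.4034 + 2.870·7.390)/40.69 = 0.8962 mg/L.
Below outfall 3: Q → 42.49 m³/s, C = (40.69·0.8962 + 1.800·11.00)/42.49 = 1.324 mg/L.

1.32 mg/L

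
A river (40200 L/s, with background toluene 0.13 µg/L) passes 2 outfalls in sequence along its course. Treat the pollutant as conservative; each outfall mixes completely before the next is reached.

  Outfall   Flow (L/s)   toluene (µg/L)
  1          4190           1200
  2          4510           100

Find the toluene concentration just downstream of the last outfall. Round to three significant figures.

112 µg/L

Outfall 1: combined Q = 44390 L/s; C = (40200·0.1300 + 4190·1200)/44390 = 113.4 µg/L.
Outfall 2: combined Q = 48900 L/s; C = (44390·113.4 + 4510·100.0)/48900 = 112.2 µg/L.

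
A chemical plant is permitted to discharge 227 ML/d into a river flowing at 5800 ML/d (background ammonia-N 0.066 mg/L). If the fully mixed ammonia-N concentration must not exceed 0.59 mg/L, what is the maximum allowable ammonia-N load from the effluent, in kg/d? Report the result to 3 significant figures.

Mass balance at the limit: 5800·0.06600 + 227.0·Cₑ = 6027·0.59 → Cₑ = 13.98 mg/L.
227.0 ML/d = 2.627 m³/s. Load = 2.627 m³/s × 13.98 g/m³ × 86 400 s/d = 3173 kg/d.

3170 kg/d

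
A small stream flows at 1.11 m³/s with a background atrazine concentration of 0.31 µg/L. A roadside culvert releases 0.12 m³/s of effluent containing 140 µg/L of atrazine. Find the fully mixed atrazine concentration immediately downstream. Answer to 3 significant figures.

13.9 µg/L

Conservation of mass: C = (1.110·0.3100 + 0.1200·140.0) / 1.230 = 17.14/1.230 = 13.94 µg/L.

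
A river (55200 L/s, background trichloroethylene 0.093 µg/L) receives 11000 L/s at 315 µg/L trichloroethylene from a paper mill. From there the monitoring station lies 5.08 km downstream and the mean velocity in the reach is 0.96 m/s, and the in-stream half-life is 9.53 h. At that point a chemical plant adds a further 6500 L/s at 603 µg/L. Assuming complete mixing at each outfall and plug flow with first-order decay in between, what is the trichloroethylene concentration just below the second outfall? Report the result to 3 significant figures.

Mixed concentration C = ΣQC/ΣQ = (55200·0.09300 + 11000·315.0) / 66200 = 3470000/66200 = 52.42 µg/L; combined flow 66200 L/s.
Travel time t = 5.08·1000 / 0.96 = 5292 s = 1.470 h.
Half-life 9.53 h → k = ln 2 / 9.53 = 0.07273 h⁻¹ = 1.746 d⁻¹.
Decay over the reach: 52.42·exp(−kt) = 52.42·0.8986 = 47.10 µg/L.
At the second outfall, C = (66200·47.10 + 6500·603.0) / (66200 + 6500) = 96.81 µg/L.

96.8 µg/L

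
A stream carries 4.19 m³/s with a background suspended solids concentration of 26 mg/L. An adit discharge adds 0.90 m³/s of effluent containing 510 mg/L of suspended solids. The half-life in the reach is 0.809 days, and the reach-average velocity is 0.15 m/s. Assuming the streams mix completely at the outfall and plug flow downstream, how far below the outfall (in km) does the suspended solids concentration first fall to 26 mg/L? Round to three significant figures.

22.0 km

Conservation of mass: C = (4.190·26.00 + 0.9000·510.0) / 5.090 = 567.9/5.090 = 111.6 mg/L.
Half-life 0.809 d → k = ln 2 / 0.809 = 0.8568 d⁻¹.
Set 111.6·exp(−k·t) = 26 → t = ln(111.6/26)/k = 146900 s = 40.80 h.
Distance = v·t = 0.15·146900 = 22030 m = 22.03 km.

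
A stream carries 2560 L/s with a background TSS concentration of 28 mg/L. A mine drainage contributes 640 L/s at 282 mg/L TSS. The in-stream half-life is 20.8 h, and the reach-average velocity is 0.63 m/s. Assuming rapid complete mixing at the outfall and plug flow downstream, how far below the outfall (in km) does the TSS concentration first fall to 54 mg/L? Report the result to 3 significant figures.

Mixed concentration C = ΣQC/ΣQ = (2560·28.00 + 640.0·282.0) / 3200 = 252200/3200 = 78.80 mg/L.
Half-life 20.8 h → k = ln 2 / 20.8 = 0.03332 h⁻¹ = 0.7998 d⁻¹.
Set 78.80·exp(−k·t) = 54 → t = ln(78.80/54)/k = 40830 s = 11.34 h.
Distance = v·t = 0.63·40830 = 25720 m = 25.72 km.

25.7 km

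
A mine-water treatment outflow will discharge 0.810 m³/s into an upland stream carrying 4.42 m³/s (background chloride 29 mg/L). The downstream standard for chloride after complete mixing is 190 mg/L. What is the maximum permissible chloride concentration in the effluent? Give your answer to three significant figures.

1070 mg/L

At the limit, (Qr·Cr + Qe·Cₑ)/(Qr + Qe) = 190:
Cₑ = (5.230·190 − 4.420·29.00) / 0.8100 = 1069 mg/L.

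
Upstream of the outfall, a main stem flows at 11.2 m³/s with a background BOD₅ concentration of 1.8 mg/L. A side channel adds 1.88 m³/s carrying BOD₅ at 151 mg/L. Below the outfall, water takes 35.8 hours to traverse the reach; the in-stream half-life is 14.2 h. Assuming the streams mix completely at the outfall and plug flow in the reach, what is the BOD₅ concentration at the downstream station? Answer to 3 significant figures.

4.05 mg/L

Mass balance: C = (11.20·1.800 + 1.880·151.0) / 13.08 = 304.0/13.08 = 23.24 mg/L.
Half-life 14.2 h → k = ln 2 / 14.2 = 0.04881 h⁻¹ = 1.172 d⁻¹.
First-order decay: C = 23.24·exp(−k·t) = 23.24·0.1742 = 4.049 mg/L.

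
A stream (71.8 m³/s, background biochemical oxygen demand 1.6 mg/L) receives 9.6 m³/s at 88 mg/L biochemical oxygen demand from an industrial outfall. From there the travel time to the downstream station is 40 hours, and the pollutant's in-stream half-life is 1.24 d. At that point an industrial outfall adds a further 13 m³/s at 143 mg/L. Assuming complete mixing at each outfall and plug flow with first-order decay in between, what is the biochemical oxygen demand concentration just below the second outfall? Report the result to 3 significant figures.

Mixed concentration C = ΣQC/ΣQ = (71.80·1.600 + 9.600·88.00) / 81.40 = 959.7/81.40 = 11.79 mg/L; combined flow 81.40 m³/s.
Half-life 1.24 d → k = ln 2 / 1.24 = 0.5590 d⁻¹.
First-order decay: C = 11.79·exp(−k·t) = 11.79·0.3939 = 4.644 mg/L.
At the second outfall, C = (81.40·4.644 + 13.00·143.0) / (81.40 + 13.00) = 23.70 mg/L.

23.7 mg/L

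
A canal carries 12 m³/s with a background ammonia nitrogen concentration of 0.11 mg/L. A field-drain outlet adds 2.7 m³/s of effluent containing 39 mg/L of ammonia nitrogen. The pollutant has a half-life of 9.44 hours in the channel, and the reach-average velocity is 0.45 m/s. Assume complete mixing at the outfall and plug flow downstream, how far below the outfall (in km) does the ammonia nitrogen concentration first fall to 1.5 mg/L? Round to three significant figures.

34.8 km

Flow-weighted average: C = (12.00·0.1100 + 2.700·39.00) / 14.70 = 106.6/14.70 = 7.253 mg/L.
Half-life 9.44 h → k = ln 2 / 9.44 = 0.07343 h⁻¹ = 1.762 d⁻¹.
Set 7.253·exp(−k·t) = 1.5 → t = ln(7.253/1.5)/k = 77270 s = 21.46 h.
Distance = v·t = 0.45·77270 = 34770 m = 34.77 km.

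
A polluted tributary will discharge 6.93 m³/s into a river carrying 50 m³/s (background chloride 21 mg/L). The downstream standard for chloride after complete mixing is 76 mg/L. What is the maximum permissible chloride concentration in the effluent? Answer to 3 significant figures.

At the limit, (Qr·Cr + Qe·Cₑ)/(Qr + Qe) = 76:
Cₑ = (56.93·76 − 50.00·21.00) / 6.930 = 472.8 mg/L.

473 mg/L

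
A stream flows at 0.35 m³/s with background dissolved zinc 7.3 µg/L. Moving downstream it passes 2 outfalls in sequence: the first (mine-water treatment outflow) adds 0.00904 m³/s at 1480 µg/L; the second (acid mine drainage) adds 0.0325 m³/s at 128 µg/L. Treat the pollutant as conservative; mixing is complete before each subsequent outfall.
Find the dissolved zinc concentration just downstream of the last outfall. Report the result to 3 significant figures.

After outfall 1: Q = 0.3500 + 0.009040 = 0.3590 m³/s; C = (0.3500·7.300 + 0.009040·1480)/0.3590 = 44.38 µg/L.
After outfall 2: Q = 0.3590 + 0.03250 = 0.3915 m³/s; C = (0.3590·44.38 + 0.03250·128.0)/0.3915 = 51.32 µg/L.

51.3 µg/L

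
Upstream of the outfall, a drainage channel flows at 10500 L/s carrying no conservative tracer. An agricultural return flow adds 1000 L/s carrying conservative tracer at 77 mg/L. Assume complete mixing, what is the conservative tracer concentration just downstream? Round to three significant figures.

Mixed concentration C = ΣQC/ΣQ = (10500·0 + 1000·77.00) / 11500 = 77000/11500 = 6.696 mg/L.

6.70 mg/L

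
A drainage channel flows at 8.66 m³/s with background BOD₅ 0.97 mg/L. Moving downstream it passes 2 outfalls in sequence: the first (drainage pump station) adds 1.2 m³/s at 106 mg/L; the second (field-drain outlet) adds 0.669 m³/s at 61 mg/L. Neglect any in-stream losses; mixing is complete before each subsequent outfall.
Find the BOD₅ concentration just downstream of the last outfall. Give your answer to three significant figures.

Outfall 1: combined Q = 9.860 m³/s; C = (8.660·0.9700 + 1.200·106.0)/9.860 = 13.75 mg/L.
Outfall 2: combined Q = 10.53 m³/s; C = (9.860·13.75 + 0.6690·61.00)/10.53 = 16.75 mg/L.

16.8 mg/L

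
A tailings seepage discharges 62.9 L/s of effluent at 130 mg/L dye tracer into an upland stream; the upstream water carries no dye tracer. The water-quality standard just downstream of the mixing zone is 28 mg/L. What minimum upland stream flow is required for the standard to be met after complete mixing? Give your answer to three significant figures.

229 L/s

Set C_mix = 28: (Q·0 + 62.90·130.0) / (Q + 62.90) = 28
→ Q = 62.90·(130.0 − 28)/(28 − 0) = 229.1 L/s.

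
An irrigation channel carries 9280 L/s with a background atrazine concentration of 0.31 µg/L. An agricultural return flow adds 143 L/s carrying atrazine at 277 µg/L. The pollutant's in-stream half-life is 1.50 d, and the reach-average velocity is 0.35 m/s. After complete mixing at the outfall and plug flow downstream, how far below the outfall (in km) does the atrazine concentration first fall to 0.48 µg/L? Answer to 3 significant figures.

After mixing, C = (9280·0.3100 + 143.0·277.0) / 9423 = 42490/9423 = 4.509 µg/L.
Half-life 1.50 d → k = ln 2 / 1.50 = 0.4621 d⁻¹.
Set 4.509·exp(−k·t) = 0.48 → t = ln(4.509/0.48)/k = 418800 s = 116.3 h.
Distance = v·t = 0.35·418800 = 146600 m = 146.6 km.

147 km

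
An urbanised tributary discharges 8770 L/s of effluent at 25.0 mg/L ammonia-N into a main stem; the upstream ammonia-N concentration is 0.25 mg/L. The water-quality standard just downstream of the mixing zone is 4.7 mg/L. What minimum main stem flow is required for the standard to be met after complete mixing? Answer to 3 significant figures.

Set C_mix = 4.7: (Q·0.2500 + 8770·25.00) / (Q + 8770) = 4.7
→ Q = 8770·(25.00 − 4.7)/(4.7 − 0.2500) = 40010 L/s.

40000 L/s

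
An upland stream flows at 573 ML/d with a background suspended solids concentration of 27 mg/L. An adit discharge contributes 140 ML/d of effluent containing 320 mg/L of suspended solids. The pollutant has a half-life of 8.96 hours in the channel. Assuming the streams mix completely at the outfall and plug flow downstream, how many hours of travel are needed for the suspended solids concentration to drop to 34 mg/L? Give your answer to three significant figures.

Mixed concentration C = ΣQC/ΣQ = (573.0·27.00 + 140.0·320.0) / 713.0 = 60270/713.0 = 84.53 mg/L.
Half-life 8.96 h → k = ln 2 / 8.96 = 0.07736 h⁻¹ = 1.857 d⁻¹.
84.53·exp(−k·t) = 34 → t = ln(84.53/34)/k = 42380 s = 11.77 h.

11.8 h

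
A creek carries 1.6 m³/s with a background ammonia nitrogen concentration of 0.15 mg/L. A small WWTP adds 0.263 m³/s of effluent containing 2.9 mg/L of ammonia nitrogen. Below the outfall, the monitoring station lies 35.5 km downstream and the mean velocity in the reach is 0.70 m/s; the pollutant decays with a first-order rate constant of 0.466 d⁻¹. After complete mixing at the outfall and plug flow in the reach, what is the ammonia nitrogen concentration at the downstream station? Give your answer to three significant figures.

Mixed concentration C = ΣQC/ΣQ = (1.600·0.1500 + 0.2630·2.900) / 1.863 = 1.003/1.863 = 0.5382 mg/L.
Travel time t = 35.5·1000 / 0.70 = 50710 s = 14.09 h.
First-order decay: C = 0.5382·exp(−k·t) = 0.5382·0.7607 = 0.4094 mg/L.

0.409 mg/L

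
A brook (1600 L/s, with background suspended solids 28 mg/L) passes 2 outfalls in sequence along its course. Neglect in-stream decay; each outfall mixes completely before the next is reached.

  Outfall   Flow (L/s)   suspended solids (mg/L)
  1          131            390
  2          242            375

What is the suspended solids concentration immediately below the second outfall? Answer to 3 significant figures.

Below outfall 1: Q → 1731 L/s, C = (1600·28.00 + 131.0·390.0)/1731 = 55.40 mg/L.
Below outfall 2: Q → 1973 L/s, C = (1731·55.40 + 242.0·375.0)/1973 = 94.60 mg/L.

94.6 mg/L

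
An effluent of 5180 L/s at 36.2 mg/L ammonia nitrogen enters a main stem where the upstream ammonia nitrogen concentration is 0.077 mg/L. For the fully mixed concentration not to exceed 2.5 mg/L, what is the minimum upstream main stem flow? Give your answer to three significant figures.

72000 L/s

Set C_mix = 2.5: (Q·0.07700 + 5180·36.20) / (Q + 5180) = 2.5
→ Q = 5180·(36.20 − 2.5)/(2.5 − 0.07700) = 72050 L/s.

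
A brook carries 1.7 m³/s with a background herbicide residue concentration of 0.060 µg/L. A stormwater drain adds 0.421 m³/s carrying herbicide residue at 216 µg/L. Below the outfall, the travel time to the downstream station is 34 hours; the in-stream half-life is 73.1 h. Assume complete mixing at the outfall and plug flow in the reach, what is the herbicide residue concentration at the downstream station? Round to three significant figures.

31.1 µg/L

Conservation of mass: C = (1.700·0.06000 + 0.4210·216.0) / 2.121 = 91.04/2.121 = 42.92 µg/L.
Half-life 73.1 h → k = ln 2 / 73.1 = 0.009482 h⁻¹ = 0.2276 d⁻¹.
Decay over the reach: 42.92·exp(−kt) = 42.92·0.7244 = 31.09 µg/L.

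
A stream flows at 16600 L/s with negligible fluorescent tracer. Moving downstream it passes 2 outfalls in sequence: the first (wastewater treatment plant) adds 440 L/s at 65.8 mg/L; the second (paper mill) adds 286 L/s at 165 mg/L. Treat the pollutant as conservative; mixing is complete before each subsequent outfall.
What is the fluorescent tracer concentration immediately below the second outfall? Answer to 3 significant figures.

Below outfall 1: Q → 17040 L/s, C = (16600·0 + 440.0·65.80)/17040 = 1.699 mg/L.
Below outfall 2: Q → 17330 L/s, C = (17040·1.699 + 286.0·165.0)/17330 = 4.395 mg/L.

4.39 mg/L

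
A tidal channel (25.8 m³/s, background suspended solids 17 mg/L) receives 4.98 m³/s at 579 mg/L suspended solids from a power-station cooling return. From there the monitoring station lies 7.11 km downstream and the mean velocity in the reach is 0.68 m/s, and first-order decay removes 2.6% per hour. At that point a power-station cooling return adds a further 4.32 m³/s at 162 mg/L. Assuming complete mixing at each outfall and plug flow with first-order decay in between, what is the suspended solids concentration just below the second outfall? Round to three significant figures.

After mixing, C = (25.80·17.00 + 4.980·579.0) / 30.78 = 3322/30.78 = 107.9 mg/L; combined flow 30.78 m³/s.
Travel time t = 7.11·1000 / 0.68 = 10460 s = 2.904 h.
2.6%/h lost → k = −ln(1 − 0.026) = 0.02634 h⁻¹.
First-order decay: C = 107.9·exp(−k·t) = 107.9·0.9263 = 99.98 mg/L.
Second outfall: C = (30.78·99.98 + 4.320·162.0)/35.10 = 107.6 mg/L.

108 mg/L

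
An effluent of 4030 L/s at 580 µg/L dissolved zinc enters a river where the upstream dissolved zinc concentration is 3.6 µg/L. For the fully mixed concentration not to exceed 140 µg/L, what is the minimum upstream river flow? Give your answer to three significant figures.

13000 L/s

Set C_mix = 140: (Q·3.600 + 4030·580.0) / (Q + 4030) = 140
→ Q = 4030·(580.0 − 140)/(140 − 3.600) = 13000 L/s.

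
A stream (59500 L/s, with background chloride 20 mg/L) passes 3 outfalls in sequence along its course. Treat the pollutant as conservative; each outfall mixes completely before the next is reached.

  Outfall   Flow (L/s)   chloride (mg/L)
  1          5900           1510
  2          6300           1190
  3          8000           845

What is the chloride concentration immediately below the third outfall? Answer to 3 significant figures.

After outfall 1: Q = 59500 + 5900 = 65400 L/s; C = (59500·20.00 + 5900·1510)/65400 = 154.4 mg/L.
After outfall 2: Q = 65400 + 6300 = 71700 L/s; C = (65400·154.4 + 6300·1190)/71700 = 245.4 mg/L.
After outfall 3: Q = 71700 + 8000 = 79700 L/s; C = (71700·245.4 + 8000·845.0)/79700 = 305.6 mg/L.

306 mg/L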